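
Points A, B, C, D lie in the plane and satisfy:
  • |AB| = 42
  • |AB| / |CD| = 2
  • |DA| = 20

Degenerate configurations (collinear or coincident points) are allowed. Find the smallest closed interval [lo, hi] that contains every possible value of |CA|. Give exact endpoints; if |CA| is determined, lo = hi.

|AB| ∈ {42}
|AD| ∈ {20}
|CD| ∈ {21}
|BD| ∈ [22, 62]
|AC| ∈ [1, 41]
|BC| ∈ [1, 83]

|CA| ∈ [1, 41]  (≈ [1.0000, 41.0000])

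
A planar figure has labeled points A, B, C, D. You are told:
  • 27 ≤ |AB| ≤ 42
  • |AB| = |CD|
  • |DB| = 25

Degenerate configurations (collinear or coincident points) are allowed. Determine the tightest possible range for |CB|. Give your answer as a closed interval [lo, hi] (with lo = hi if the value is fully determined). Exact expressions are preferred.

|CB| ∈ [2, 67]  (≈ [2.0000, 67.0000])

|AB| ∈ [27, 42]
|BD| ∈ {25}
|CD| ∈ [27, 42]
|AD| ∈ [2, 67]
|BC| ∈ [2, 67]
|AC| ∈ [0, 109]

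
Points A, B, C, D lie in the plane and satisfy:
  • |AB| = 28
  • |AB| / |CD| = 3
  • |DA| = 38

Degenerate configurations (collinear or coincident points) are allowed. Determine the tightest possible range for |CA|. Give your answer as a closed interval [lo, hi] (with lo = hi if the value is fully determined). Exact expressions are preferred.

|AB| ∈ {28}
|AD| ∈ {38}
|CD| ∈ {28/3}
|BD| ∈ [10, 66]
|AC| ∈ [86/3, 142/3]
|BC| ∈ [2/3, 226/3]

|CA| ∈ [86/3, 142/3]  (≈ [28.6667, 47.3333])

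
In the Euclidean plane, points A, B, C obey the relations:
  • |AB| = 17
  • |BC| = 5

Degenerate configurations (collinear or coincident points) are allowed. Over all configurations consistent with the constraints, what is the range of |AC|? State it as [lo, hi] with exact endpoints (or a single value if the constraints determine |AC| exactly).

|AB| ∈ {17}
|BC| ∈ {5}
|AC| ∈ [12, 22]

|AC| ∈ [12, 22]  (≈ [12.0000, 22.0000])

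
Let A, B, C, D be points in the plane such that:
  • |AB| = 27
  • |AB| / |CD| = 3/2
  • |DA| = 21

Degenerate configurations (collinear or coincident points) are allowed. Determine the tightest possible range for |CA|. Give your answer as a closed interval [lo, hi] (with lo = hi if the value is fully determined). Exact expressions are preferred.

|CA| ∈ [3, 39]  (≈ [3.0000, 39.0000])

|AB| ∈ {27}
|AD| ∈ {21}
|CD| ∈ {18}
|BD| ∈ [6, 48]
|AC| ∈ [3, 39]
|BC| ∈ [0, 66]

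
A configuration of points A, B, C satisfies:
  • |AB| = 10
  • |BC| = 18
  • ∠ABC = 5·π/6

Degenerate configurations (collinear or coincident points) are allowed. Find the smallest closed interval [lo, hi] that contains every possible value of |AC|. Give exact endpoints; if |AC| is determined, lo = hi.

|AB| ∈ {10}
|BC| ∈ {18}
|AC| ∈ {2·√(45·√(3) + 106)}

|AC| = 2·√(45·√(3) + 106)  (≈ 27.1251)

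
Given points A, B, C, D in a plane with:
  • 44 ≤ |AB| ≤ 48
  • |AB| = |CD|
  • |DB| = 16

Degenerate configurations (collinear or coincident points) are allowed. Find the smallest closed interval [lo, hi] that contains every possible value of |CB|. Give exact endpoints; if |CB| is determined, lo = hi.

|CB| ∈ [28, 64]  (≈ [28.0000, 64.0000])

|AB| ∈ [44, 48]
|BD| ∈ {16}
|CD| ∈ [44, 48]
|AD| ∈ [28, 64]
|BC| ∈ [28, 64]
|AC| ∈ [0, 112]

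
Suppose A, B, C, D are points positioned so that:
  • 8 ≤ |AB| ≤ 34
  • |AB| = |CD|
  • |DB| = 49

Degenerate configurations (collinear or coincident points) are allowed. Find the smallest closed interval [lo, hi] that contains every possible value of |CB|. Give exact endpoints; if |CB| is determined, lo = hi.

|AB| ∈ [8, 34]
|BD| ∈ {49}
|CD| ∈ [8, 34]
|AD| ∈ [15, 83]
|BC| ∈ [15, 83]
|AC| ∈ [0, 117]

|CB| ∈ [15, 83]  (≈ [15.0000, 83.0000])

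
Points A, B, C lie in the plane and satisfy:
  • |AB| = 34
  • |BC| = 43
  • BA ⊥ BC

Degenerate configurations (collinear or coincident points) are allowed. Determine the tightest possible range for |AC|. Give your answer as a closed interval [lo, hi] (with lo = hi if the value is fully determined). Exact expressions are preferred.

|AB| ∈ {34}
|BC| ∈ {43}
|AC| ∈ {√(3005)}

|AC| = √(3005)  (≈ 54.8179)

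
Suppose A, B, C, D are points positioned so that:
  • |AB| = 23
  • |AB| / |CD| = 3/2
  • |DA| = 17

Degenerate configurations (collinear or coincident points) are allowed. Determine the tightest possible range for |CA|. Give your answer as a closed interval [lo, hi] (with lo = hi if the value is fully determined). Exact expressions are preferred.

|AB| ∈ {23}
|AD| ∈ {17}
|CD| ∈ {46/3}
|BD| ∈ [6, 40]
|AC| ∈ [5/3, 97/3]
|BC| ∈ [0, 166/3]

|CA| ∈ [5/3, 97/3]  (≈ [1.6667, 32.3333])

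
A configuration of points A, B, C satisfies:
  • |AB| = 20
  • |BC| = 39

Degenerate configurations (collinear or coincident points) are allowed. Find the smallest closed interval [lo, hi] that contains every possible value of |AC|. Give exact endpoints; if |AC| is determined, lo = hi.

|AB| ∈ {20}
|BC| ∈ {39}
|AC| ∈ [19, 59]

|AC| ∈ [19, 59]  (≈ [19.0000, 59.0000])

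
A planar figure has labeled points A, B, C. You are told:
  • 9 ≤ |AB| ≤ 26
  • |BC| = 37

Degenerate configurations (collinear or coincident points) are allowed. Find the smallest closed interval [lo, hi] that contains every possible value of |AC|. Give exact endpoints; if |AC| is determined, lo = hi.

|AC| ∈ [11, 63]  (≈ [11.0000, 63.0000])

|AB| ∈ [9, 26]
|BC| ∈ {37}
|AC| ∈ [11, 63]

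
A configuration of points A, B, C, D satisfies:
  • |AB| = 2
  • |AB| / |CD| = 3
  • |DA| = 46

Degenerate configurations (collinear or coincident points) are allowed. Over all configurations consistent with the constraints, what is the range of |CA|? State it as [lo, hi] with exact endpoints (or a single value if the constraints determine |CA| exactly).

|CA| ∈ [136/3, 140/3]  (≈ [45.3333, 46.6667])

|AB| ∈ {2}
|AD| ∈ {46}
|CD| ∈ {2/3}
|BD| ∈ [44, 48]
|AC| ∈ [136/3, 140/3]
|BC| ∈ [130/3, 146/3]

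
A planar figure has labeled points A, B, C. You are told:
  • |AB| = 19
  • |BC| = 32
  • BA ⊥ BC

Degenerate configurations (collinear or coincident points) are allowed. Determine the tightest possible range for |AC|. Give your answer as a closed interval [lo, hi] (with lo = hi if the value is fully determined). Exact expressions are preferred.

|AC| = √(1385)  (≈ 37.2156)

|AB| ∈ {19}
|BC| ∈ {32}
|AC| ∈ {√(1385)}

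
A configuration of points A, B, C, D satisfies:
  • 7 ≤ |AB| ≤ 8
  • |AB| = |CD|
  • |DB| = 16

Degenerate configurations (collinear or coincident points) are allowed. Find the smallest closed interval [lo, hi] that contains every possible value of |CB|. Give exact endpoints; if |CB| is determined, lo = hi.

|CB| ∈ [8, 24]  (≈ [8.0000, 24.0000])

|AB| ∈ [7, 8]
|BD| ∈ {16}
|CD| ∈ [7, 8]
|AD| ∈ [8, 24]
|BC| ∈ [8, 24]
|AC| ∈ [0, 32]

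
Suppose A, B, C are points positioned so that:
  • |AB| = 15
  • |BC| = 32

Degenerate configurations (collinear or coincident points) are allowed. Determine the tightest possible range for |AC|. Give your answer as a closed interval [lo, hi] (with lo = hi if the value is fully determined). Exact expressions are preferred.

|AB| ∈ {15}
|BC| ∈ {32}
|AC| ∈ [17, 47]

|AC| ∈ [17, 47]  (≈ [17.0000, 47.0000])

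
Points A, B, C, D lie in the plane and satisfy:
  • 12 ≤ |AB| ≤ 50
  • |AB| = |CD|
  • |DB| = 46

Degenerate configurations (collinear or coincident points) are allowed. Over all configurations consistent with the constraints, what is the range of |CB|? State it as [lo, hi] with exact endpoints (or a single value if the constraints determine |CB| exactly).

|CB| ∈ [0, 96]  (≈ [0.0000, 96.0000])

|AB| ∈ [12, 50]
|BD| ∈ {46}
|CD| ∈ [12, 50]
|AD| ∈ [0, 96]
|BC| ∈ [0, 96]
|AC| ∈ [0, 146]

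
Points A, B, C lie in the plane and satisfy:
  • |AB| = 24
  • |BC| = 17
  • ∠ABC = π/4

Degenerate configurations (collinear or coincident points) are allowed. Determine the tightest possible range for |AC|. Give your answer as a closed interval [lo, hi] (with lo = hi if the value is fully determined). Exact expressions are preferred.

|AB| ∈ {24}
|BC| ∈ {17}
|AC| ∈ {√(865 - 408·√(2))}

|AC| = √(865 - 408·√(2))  (≈ 16.9706)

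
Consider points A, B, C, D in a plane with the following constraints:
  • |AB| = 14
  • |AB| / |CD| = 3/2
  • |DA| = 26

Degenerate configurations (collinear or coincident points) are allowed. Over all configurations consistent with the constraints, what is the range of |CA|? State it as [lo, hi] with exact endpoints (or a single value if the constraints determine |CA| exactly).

|AB| ∈ {14}
|AD| ∈ {26}
|CD| ∈ {28/3}
|BD| ∈ [12, 40]
|AC| ∈ [50/3, 106/3]
|BC| ∈ [8/3, 148/3]

|CA| ∈ [50/3, 106/3]  (≈ [16.6667, 35.3333])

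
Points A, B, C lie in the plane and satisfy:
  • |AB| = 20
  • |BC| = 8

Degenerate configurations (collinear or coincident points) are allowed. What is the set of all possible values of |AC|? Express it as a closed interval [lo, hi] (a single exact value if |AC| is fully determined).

|AC| ∈ [12, 28]  (≈ [12.0000, 28.0000])

|AB| ∈ {20}
|BC| ∈ {8}
|AC| ∈ [12, 28]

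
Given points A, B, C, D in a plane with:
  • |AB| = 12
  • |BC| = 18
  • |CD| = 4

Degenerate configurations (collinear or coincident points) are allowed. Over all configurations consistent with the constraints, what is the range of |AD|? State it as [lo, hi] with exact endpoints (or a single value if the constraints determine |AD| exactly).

|AD| ∈ [2, 34]  (≈ [2.0000, 34.0000])

|AB| ∈ {12}
|BC| ∈ {18}
|CD| ∈ {4}
|AC| ∈ [6, 30]
|BD| ∈ [14, 22]
|AD| ∈ [2, 34]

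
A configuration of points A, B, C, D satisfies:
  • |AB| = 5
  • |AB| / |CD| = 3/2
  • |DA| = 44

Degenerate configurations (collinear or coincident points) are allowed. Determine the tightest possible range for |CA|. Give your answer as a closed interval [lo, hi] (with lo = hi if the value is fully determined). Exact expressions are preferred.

|AB| ∈ {5}
|AD| ∈ {44}
|CD| ∈ {10/3}
|BD| ∈ [39, 49]
|AC| ∈ [122/3, 142/3]
|BC| ∈ [107/3, 157/3]

|CA| ∈ [122/3, 142/3]  (≈ [40.6667, 47.3333])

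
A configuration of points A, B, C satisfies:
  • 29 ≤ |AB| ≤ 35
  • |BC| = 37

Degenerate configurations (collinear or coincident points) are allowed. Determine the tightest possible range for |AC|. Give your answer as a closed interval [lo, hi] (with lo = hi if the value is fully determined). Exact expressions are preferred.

|AB| ∈ [29, 35]
|BC| ∈ {37}
|AC| ∈ [2, 72]

|AC| ∈ [2, 72]  (≈ [2.0000, 72.0000])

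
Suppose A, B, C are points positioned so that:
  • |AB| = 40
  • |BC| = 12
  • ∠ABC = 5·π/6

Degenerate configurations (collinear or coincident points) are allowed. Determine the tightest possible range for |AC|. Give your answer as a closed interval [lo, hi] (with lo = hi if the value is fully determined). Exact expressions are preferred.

|AB| ∈ {40}
|BC| ∈ {12}
|AC| ∈ {4·√(30·√(3) + 109)}

|AC| = 4·√(30·√(3) + 109)  (≈ 50.7482)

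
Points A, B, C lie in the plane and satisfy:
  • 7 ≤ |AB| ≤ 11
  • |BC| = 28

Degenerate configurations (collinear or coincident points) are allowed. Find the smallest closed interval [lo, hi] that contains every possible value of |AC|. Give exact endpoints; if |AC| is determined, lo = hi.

|AB| ∈ [7, 11]
|BC| ∈ {28}
|AC| ∈ [17, 39]

|AC| ∈ [17, 39]  (≈ [17.0000, 39.0000])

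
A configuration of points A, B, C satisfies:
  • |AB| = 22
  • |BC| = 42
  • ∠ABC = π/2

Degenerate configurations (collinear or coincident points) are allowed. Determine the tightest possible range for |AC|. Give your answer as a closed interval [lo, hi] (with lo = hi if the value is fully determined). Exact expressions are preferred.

|AC| = 2·√(562)  (≈ 47.4131)

|AB| ∈ {22}
|BC| ∈ {42}
|AC| ∈ {2·√(562)}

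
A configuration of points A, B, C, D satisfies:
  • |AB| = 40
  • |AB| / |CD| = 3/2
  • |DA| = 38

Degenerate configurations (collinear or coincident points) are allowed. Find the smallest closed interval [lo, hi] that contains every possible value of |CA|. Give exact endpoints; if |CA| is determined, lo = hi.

|CA| ∈ [34/3, 194/3]  (≈ [11.3333, 64.6667])

|AB| ∈ {40}
|AD| ∈ {38}
|CD| ∈ {80/3}
|BD| ∈ [2, 78]
|AC| ∈ [34/3, 194/3]
|BC| ∈ [0, 314/3]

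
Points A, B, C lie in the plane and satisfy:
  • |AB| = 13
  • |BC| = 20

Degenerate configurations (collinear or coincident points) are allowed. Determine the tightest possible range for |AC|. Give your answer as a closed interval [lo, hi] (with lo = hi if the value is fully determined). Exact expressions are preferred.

|AC| ∈ [7, 33]  (≈ [7.0000, 33.0000])

|AB| ∈ {13}
|BC| ∈ {20}
|AC| ∈ [7, 33]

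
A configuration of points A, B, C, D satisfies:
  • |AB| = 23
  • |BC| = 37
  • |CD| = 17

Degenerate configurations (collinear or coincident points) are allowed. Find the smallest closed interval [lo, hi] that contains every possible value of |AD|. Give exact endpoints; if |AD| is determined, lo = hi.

|AD| ∈ [0, 77]  (≈ [0.0000, 77.0000])

|AB| ∈ {23}
|BC| ∈ {37}
|CD| ∈ {17}
|AC| ∈ [14, 60]
|BD| ∈ [20, 54]
|AD| ∈ [0, 77]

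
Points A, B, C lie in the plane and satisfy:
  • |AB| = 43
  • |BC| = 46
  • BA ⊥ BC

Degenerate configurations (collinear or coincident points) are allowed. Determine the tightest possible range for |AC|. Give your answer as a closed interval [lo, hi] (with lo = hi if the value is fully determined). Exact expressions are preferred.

|AB| ∈ {43}
|BC| ∈ {46}
|AC| ∈ {√(3965)}

|AC| = √(3965)  (≈ 62.9682)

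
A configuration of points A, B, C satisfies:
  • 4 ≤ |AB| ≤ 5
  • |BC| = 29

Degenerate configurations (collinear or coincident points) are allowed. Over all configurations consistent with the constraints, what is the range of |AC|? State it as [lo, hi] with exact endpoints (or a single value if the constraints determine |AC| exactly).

|AB| ∈ [4, 5]
|BC| ∈ {29}
|AC| ∈ [24, 34]

|AC| ∈ [24, 34]  (≈ [24.0000, 34.0000])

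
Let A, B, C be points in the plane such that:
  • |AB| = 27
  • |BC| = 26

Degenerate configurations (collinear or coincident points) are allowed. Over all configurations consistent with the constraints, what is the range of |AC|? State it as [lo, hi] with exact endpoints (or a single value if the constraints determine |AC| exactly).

|AB| ∈ {27}
|BC| ∈ {26}
|AC| ∈ [1, 53]

|AC| ∈ [1, 53]  (≈ [1.0000, 53.0000])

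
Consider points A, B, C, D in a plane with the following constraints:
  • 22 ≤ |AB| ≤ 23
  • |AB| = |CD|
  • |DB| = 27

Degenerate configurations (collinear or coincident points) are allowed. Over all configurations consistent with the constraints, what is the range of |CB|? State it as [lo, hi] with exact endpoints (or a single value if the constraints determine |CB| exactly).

|AB| ∈ [22, 23]
|BD| ∈ {27}
|CD| ∈ [22, 23]
|AD| ∈ [4, 50]
|BC| ∈ [4, 50]
|AC| ∈ [0, 73]

|CB| ∈ [4, 50]  (≈ [4.0000, 50.0000])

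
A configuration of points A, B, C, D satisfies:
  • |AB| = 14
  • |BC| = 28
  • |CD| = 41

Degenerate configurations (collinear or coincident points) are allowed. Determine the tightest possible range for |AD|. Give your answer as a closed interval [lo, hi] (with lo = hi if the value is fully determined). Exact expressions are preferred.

|AB| ∈ {14}
|BC| ∈ {28}
|CD| ∈ {41}
|AC| ∈ [14, 42]
|BD| ∈ [13, 69]
|AD| ∈ [0, 83]

|AD| ∈ [0, 83]  (≈ [0.0000, 83.0000])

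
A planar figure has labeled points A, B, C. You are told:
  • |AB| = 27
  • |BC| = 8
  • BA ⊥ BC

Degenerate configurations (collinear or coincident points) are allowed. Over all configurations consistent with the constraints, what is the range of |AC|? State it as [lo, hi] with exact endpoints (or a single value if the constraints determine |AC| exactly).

|AB| ∈ {27}
|BC| ∈ {8}
|AC| ∈ {√(793)}

|AC| = √(793)  (≈ 28.1603)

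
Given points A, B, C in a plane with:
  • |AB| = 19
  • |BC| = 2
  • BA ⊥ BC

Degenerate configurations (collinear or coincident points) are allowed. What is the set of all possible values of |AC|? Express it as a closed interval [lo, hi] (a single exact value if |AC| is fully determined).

|AC| = √(365)  (≈ 19.1050)

|AB| ∈ {19}
|BC| ∈ {2}
|AC| ∈ {√(365)}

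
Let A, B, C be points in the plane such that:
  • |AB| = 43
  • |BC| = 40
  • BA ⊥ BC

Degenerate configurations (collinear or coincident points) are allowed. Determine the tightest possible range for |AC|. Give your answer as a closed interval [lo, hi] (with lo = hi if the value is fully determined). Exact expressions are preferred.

|AC| = √(3449)  (≈ 58.7282)

|AB| ∈ {43}
|BC| ∈ {40}
|AC| ∈ {√(3449)}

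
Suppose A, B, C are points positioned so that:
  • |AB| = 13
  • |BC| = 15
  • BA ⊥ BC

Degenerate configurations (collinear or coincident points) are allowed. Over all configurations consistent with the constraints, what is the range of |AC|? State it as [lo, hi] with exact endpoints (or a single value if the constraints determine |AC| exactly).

|AC| = √(394)  (≈ 19.8494)

|AB| ∈ {13}
|BC| ∈ {15}
|AC| ∈ {√(394)}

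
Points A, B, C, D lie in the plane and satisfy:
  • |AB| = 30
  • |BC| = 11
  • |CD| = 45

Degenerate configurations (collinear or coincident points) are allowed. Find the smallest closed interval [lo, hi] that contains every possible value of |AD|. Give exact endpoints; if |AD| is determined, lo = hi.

|AD| ∈ [4, 86]  (≈ [4.0000, 86.0000])

|AB| ∈ {30}
|BC| ∈ {11}
|CD| ∈ {45}
|AC| ∈ [19, 41]
|BD| ∈ [34, 56]
|AD| ∈ [4, 86]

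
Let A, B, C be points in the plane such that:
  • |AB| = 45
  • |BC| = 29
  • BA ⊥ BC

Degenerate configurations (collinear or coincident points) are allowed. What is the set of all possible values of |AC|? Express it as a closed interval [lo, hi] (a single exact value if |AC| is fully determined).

|AC| = √(2866)  (≈ 53.5350)

|AB| ∈ {45}
|BC| ∈ {29}
|AC| ∈ {√(2866)}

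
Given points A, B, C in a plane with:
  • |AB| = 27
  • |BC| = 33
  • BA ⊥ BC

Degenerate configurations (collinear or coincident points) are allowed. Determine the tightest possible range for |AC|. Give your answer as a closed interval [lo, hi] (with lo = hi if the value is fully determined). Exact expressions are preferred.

|AB| ∈ {27}
|BC| ∈ {33}
|AC| ∈ {3·√(202)}

|AC| = 3·√(202)  (≈ 42.6380)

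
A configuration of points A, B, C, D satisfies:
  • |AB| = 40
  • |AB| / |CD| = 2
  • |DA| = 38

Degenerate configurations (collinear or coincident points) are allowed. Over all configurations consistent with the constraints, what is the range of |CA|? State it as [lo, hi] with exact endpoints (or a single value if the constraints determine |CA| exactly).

|CA| ∈ [18, 58]  (≈ [18.0000, 58.0000])

|AB| ∈ {40}
|AD| ∈ {38}
|CD| ∈ {20}
|BD| ∈ [2, 78]
|AC| ∈ [18, 58]
|BC| ∈ [0, 98]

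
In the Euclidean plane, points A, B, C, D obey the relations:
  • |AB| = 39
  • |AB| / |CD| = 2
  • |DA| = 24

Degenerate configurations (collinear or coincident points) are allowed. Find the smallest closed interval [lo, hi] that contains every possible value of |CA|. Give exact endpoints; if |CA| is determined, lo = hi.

|CA| ∈ [9/2, 87/2]  (≈ [4.5000, 43.5000])

|AB| ∈ {39}
|AD| ∈ {24}
|CD| ∈ {39/2}
|BD| ∈ [15, 63]
|AC| ∈ [9/2, 87/2]
|BC| ∈ [0, 165/2]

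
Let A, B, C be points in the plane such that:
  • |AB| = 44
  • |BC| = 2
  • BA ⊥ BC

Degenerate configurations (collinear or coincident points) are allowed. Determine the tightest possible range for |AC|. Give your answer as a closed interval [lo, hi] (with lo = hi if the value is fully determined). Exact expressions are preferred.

|AC| = 2·√(485)  (≈ 44.0454)

|AB| ∈ {44}
|BC| ∈ {2}
|AC| ∈ {2·√(485)}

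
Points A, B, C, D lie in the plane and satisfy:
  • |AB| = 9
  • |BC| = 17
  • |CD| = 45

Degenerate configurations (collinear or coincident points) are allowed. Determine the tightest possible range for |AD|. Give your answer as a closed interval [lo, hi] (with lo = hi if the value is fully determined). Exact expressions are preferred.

|AD| ∈ [19, 71]  (≈ [19.0000, 71.0000])

|AB| ∈ {9}
|BC| ∈ {17}
|CD| ∈ {45}
|AC| ∈ [8, 26]
|BD| ∈ [28, 62]
|AD| ∈ [19, 71]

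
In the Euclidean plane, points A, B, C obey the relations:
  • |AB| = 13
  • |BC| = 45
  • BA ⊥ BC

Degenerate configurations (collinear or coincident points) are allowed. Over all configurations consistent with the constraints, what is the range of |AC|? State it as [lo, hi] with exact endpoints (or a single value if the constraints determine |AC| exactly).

|AB| ∈ {13}
|BC| ∈ {45}
|AC| ∈ {√(2194)}

|AC| = √(2194)  (≈ 46.8402)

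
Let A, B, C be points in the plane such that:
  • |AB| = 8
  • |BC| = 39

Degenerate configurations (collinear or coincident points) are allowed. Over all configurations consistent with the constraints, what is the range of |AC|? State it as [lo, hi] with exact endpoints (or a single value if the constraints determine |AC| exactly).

|AC| ∈ [31, 47]  (≈ [31.0000, 47.0000])

|AB| ∈ {8}
|BC| ∈ {39}
|AC| ∈ [31, 47]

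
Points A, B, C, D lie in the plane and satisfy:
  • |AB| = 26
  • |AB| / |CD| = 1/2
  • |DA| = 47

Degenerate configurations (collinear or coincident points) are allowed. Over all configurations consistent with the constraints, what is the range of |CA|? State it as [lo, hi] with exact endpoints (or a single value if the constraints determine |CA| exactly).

|CA| ∈ [5, 99]  (≈ [5.0000, 99.0000])

|AB| ∈ {26}
|AD| ∈ {47}
|CD| ∈ {52}
|BD| ∈ [21, 73]
|AC| ∈ [5, 99]
|BC| ∈ [0, 125]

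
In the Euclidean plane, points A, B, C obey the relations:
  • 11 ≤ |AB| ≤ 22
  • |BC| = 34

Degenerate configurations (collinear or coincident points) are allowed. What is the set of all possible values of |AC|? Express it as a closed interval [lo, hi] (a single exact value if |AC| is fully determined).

|AB| ∈ [11, 22]
|BC| ∈ {34}
|AC| ∈ [12, 56]

|AC| ∈ [12, 56]  (≈ [12.0000, 56.0000])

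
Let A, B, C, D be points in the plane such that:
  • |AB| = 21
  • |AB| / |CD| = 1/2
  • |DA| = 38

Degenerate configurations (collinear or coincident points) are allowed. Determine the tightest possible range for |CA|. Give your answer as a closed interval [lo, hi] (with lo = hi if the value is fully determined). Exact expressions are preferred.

|CA| ∈ [4, 80]  (≈ [4.0000, 80.0000])

|AB| ∈ {21}
|AD| ∈ {38}
|CD| ∈ {42}
|BD| ∈ [17, 59]
|AC| ∈ [4, 80]
|BC| ∈ [0, 101]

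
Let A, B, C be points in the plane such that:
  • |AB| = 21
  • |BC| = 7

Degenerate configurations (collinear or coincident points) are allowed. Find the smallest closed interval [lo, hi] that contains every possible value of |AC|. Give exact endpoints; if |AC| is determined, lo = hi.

|AB| ∈ {21}
|BC| ∈ {7}
|AC| ∈ [14, 28]

|AC| ∈ [14, 28]  (≈ [14.0000, 28.0000])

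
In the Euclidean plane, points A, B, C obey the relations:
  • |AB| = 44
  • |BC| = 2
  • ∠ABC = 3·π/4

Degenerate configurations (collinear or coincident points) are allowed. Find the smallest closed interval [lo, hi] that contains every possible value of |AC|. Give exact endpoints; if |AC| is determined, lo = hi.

|AB| ∈ {44}
|BC| ∈ {2}
|AC| ∈ {2·√(22·√(2) + 485)}

|AC| = 2·√(22·√(2) + 485)  (≈ 45.4362)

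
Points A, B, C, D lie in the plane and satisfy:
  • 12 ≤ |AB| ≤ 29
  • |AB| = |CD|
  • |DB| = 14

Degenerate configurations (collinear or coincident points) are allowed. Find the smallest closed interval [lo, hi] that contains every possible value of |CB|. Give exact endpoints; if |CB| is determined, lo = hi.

|CB| ∈ [0, 43]  (≈ [0.0000, 43.0000])

|AB| ∈ [12, 29]
|BD| ∈ {14}
|CD| ∈ [12, 29]
|AD| ∈ [0, 43]
|BC| ∈ [0, 43]
|AC| ∈ [0, 72]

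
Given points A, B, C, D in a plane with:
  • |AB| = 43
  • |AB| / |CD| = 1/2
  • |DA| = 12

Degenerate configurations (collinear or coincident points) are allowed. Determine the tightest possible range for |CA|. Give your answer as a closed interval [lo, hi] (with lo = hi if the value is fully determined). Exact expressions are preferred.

|AB| ∈ {43}
|AD| ∈ {12}
|CD| ∈ {86}
|BD| ∈ [31, 55]
|AC| ∈ [74, 98]
|BC| ∈ [31, 141]

|CA| ∈ [74, 98]  (≈ [74.0000, 98.0000])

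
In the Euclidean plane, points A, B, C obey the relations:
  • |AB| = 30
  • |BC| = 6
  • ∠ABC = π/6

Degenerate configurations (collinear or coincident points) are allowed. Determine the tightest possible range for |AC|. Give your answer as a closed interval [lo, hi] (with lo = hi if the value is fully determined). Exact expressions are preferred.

|AB| ∈ {30}
|BC| ∈ {6}
|AC| ∈ {6·√(26 - 5·√(3))}

|AC| = 6·√(26 - 5·√(3))  (≈ 24.9846)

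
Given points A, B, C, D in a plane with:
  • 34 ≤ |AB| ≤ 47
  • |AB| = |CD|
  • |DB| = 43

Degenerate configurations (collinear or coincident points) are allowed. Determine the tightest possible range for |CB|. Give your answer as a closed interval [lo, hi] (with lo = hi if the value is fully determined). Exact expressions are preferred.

|CB| ∈ [0, 90]  (≈ [0.0000, 90.0000])

|AB| ∈ [34, 47]
|BD| ∈ {43}
|CD| ∈ [34, 47]
|AD| ∈ [0, 90]
|BC| ∈ [0, 90]
|AC| ∈ [0, 137]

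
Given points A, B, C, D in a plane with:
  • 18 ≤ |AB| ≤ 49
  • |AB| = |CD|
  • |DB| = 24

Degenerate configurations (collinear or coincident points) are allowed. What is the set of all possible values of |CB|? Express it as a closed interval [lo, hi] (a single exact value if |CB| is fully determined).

|CB| ∈ [0, 73]  (≈ [0.0000, 73.0000])

|AB| ∈ [18, 49]
|BD| ∈ {24}
|CD| ∈ [18, 49]
|AD| ∈ [0, 73]
|BC| ∈ [0, 73]
|AC| ∈ [0, 122]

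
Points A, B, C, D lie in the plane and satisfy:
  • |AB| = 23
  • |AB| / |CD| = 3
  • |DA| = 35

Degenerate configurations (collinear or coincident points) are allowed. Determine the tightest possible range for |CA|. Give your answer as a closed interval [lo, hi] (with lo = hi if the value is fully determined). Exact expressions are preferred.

|CA| ∈ [82/3, 128/3]  (≈ [27.3333, 42.6667])

|AB| ∈ {23}
|AD| ∈ {35}
|CD| ∈ {23/3}
|BD| ∈ [12, 58]
|AC| ∈ [82/3, 128/3]
|BC| ∈ [13/3, 197/3]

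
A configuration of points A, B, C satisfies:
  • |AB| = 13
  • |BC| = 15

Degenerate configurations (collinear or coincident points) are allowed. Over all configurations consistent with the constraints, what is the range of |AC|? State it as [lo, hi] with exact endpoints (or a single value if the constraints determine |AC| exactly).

|AC| ∈ [2, 28]  (≈ [2.0000, 28.0000])

|AB| ∈ {13}
|BC| ∈ {15}
|AC| ∈ [2, 28]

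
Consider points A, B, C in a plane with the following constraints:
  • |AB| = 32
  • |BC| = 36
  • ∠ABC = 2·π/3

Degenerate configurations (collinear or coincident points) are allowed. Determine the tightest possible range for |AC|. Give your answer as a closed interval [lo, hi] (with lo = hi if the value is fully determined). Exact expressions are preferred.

|AC| = 4·√(217)  (≈ 58.9237)

|AB| ∈ {32}
|BC| ∈ {36}
|AC| ∈ {4·√(217)}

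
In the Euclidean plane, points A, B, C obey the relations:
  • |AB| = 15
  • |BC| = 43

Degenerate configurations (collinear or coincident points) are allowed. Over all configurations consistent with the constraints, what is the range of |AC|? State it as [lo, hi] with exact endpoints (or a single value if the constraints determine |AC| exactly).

|AB| ∈ {15}
|BC| ∈ {43}
|AC| ∈ [28, 58]

|AC| ∈ [28, 58]  (≈ [28.0000, 58.0000])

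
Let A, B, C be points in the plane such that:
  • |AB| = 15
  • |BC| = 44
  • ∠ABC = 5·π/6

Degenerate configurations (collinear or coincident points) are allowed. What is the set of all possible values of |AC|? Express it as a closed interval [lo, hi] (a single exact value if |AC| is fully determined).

|AB| ∈ {15}
|BC| ∈ {44}
|AC| ∈ {√(660·√(3) + 2161)}

|AC| = √(660·√(3) + 2161)  (≈ 57.4818)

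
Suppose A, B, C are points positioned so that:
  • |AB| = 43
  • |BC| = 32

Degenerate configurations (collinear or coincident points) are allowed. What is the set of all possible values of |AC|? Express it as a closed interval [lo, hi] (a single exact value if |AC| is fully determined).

|AB| ∈ {43}
|BC| ∈ {32}
|AC| ∈ [11, 75]

|AC| ∈ [11, 75]  (≈ [11.0000, 75.0000])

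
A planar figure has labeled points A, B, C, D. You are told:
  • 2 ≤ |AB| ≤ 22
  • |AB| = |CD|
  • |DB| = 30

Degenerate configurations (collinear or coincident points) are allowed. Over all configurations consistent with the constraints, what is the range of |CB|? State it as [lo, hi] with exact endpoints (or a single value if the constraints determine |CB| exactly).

|CB| ∈ [8, 52]  (≈ [8.0000, 52.0000])

|AB| ∈ [2, 22]
|BD| ∈ {30}
|CD| ∈ [2, 22]
|AD| ∈ [8, 52]
|BC| ∈ [8, 52]
|AC| ∈ [0, 74]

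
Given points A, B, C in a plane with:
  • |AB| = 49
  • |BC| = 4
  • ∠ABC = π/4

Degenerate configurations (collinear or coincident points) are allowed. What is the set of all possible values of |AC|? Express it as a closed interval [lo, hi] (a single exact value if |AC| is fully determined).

|AB| ∈ {49}
|BC| ∈ {4}
|AC| ∈ {√(2417 - 196·√(2))}

|AC| = √(2417 - 196·√(2))  (≈ 46.2581)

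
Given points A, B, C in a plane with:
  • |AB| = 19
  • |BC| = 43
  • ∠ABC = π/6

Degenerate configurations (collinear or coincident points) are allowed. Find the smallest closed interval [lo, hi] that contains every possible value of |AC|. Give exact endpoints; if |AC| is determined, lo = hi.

|AB| ∈ {19}
|BC| ∈ {43}
|AC| ∈ {√(2210 - 817·√(3))}

|AC| = √(2210 - 817·√(3))  (≈ 28.1942)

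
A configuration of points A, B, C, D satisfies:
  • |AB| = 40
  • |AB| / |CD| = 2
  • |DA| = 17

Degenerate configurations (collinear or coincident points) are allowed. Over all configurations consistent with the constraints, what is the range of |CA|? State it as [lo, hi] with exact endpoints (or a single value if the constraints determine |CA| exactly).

|AB| ∈ {40}
|AD| ∈ {17}
|CD| ∈ {20}
|BD| ∈ [23, 57]
|AC| ∈ [3, 37]
|BC| ∈ [3, 77]

|CA| ∈ [3, 37]  (≈ [3.0000, 37.0000])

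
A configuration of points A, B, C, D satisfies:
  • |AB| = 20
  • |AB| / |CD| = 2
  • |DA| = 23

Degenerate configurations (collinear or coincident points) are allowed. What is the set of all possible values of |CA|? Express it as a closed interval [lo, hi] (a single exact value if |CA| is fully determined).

|AB| ∈ {20}
|AD| ∈ {23}
|CD| ∈ {10}
|BD| ∈ [3, 43]
|AC| ∈ [13, 33]
|BC| ∈ [0, 53]

|CA| ∈ [13, 33]  (≈ [13.0000, 33.0000])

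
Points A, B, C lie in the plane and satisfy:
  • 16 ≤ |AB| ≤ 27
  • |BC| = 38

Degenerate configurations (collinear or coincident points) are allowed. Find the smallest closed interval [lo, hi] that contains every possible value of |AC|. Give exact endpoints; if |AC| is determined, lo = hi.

|AB| ∈ [16, 27]
|BC| ∈ {38}
|AC| ∈ [11, 65]

|AC| ∈ [11, 65]  (≈ [11.0000, 65.0000])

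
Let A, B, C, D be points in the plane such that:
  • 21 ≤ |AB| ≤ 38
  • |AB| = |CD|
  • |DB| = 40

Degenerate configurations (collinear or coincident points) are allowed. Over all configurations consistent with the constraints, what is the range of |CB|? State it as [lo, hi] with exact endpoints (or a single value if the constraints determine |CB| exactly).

|CB| ∈ [2, 78]  (≈ [2.0000, 78.0000])

|AB| ∈ [21, 38]
|BD| ∈ {40}
|CD| ∈ [21, 38]
|AD| ∈ [2, 78]
|BC| ∈ [2, 78]
|AC| ∈ [0, 116]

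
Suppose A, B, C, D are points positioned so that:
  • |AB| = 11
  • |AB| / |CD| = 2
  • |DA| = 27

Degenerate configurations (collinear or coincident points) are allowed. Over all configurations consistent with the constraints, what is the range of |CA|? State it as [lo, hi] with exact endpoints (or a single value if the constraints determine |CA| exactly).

|CA| ∈ [43/2, 65/2]  (≈ [21.5000, 32.5000])

|AB| ∈ {11}
|AD| ∈ {27}
|CD| ∈ {11/2}
|BD| ∈ [16, 38]
|AC| ∈ [43/2, 65/2]
|BC| ∈ [21/2, 87/2]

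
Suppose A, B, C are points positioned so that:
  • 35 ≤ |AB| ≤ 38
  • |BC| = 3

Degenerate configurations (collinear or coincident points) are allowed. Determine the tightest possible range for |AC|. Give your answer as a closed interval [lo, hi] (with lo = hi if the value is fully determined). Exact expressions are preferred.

|AC| ∈ [32, 41]  (≈ [32.0000, 41.0000])

|AB| ∈ [35, 38]
|BC| ∈ {3}
|AC| ∈ [32, 41]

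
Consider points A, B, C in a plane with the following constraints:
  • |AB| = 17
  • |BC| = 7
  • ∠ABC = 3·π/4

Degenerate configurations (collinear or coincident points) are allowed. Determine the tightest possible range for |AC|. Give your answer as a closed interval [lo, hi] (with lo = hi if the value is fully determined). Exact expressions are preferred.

|AC| = √(119·√(2) + 338)  (≈ 22.5009)

|AB| ∈ {17}
|BC| ∈ {7}
|AC| ∈ {√(119·√(2) + 338)}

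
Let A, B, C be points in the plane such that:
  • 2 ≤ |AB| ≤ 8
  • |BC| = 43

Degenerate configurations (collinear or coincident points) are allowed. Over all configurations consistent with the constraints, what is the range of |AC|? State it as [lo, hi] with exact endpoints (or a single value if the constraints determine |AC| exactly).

|AC| ∈ [35, 51]  (≈ [35.0000, 51.0000])

|AB| ∈ [2, 8]
|BC| ∈ {43}
|AC| ∈ [35, 51]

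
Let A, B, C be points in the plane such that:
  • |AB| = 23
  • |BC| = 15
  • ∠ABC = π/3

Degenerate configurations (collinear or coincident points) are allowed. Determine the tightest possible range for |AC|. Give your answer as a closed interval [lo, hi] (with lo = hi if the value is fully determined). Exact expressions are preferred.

|AC| = √(409)  (≈ 20.2237)

|AB| ∈ {23}
|BC| ∈ {15}
|AC| ∈ {√(409)}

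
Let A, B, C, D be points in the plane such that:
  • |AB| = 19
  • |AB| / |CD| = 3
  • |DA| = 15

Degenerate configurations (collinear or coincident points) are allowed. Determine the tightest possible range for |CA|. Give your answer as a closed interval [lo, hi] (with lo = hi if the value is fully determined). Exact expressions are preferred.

|AB| ∈ {19}
|AD| ∈ {15}
|CD| ∈ {19/3}
|BD| ∈ [4, 34]
|AC| ∈ [26/3, 64/3]
|BC| ∈ [0, 121/3]

|CA| ∈ [26/3, 64/3]  (≈ [8.6667, 21.3333])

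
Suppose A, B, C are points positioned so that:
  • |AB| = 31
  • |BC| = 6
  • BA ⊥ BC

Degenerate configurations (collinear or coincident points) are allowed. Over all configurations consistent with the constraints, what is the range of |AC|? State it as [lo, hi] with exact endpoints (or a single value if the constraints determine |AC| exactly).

|AC| = √(997)  (≈ 31.5753)

|AB| ∈ {31}
|BC| ∈ {6}
|AC| ∈ {√(997)}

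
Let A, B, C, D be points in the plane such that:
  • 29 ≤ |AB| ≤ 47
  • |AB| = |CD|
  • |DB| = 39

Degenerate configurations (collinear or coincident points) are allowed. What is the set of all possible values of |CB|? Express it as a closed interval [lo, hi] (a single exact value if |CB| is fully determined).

|CB| ∈ [0, 86]  (≈ [0.0000, 86.0000])

|AB| ∈ [29, 47]
|BD| ∈ {39}
|CD| ∈ [29, 47]
|AD| ∈ [0, 86]
|BC| ∈ [0, 86]
|AC| ∈ [0, 133]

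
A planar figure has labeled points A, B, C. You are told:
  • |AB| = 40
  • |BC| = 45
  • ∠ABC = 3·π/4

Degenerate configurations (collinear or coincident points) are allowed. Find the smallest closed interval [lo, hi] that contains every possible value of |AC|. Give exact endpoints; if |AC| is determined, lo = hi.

|AB| ∈ {40}
|BC| ∈ {45}
|AC| ∈ {5·√(72·√(2) + 145)}

|AC| = 5·√(72·√(2) + 145)  (≈ 78.5531)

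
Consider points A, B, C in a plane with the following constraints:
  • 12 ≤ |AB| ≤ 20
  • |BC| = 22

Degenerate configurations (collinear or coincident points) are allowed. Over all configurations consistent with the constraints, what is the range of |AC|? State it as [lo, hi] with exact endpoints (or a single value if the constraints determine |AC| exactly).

|AB| ∈ [12, 20]
|BC| ∈ {22}
|AC| ∈ [2, 42]

|AC| ∈ [2, 42]  (≈ [2.0000, 42.0000])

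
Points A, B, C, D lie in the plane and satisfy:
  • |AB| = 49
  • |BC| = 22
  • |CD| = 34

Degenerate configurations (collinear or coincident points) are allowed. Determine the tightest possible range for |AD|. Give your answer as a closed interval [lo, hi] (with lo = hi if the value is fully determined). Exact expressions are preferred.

|AD| ∈ [0, 105]  (≈ [0.0000, 105.0000])

|AB| ∈ {49}
|BC| ∈ {22}
|CD| ∈ {34}
|AC| ∈ [27, 71]
|BD| ∈ [12, 56]
|AD| ∈ [0, 105]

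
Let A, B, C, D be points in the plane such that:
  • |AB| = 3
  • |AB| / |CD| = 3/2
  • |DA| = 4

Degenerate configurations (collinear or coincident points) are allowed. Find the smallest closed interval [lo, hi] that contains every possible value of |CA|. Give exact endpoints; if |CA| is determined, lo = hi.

|AB| ∈ {3}
|AD| ∈ {4}
|CD| ∈ {2}
|BD| ∈ [1, 7]
|AC| ∈ [2, 6]
|BC| ∈ [0, 9]

|CA| ∈ [2, 6]  (≈ [2.0000, 6.0000])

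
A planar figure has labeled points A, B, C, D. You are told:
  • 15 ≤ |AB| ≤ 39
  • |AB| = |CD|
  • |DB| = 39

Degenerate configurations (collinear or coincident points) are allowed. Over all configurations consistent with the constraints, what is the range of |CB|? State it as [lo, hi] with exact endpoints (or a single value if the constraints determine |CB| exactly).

|AB| ∈ [15, 39]
|BD| ∈ {39}
|CD| ∈ [15, 39]
|AD| ∈ [0, 78]
|BC| ∈ [0, 78]
|AC| ∈ [0, 117]

|CB| ∈ [0, 78]  (≈ [0.0000, 78.0000])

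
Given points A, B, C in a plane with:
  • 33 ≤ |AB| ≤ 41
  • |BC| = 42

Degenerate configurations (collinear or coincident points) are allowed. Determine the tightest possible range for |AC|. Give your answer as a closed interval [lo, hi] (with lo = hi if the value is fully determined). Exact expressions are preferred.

|AB| ∈ [33, 41]
|BC| ∈ {42}
|AC| ∈ [1, 83]

|AC| ∈ [1, 83]  (≈ [1.0000, 83.0000])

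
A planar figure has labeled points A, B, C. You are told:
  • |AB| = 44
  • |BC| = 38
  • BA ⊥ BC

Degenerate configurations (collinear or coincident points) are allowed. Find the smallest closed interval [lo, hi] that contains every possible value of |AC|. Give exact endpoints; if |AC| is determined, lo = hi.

|AC| = 26·√(5)  (≈ 58.1378)

|AB| ∈ {44}
|BC| ∈ {38}
|AC| ∈ {26·√(5)}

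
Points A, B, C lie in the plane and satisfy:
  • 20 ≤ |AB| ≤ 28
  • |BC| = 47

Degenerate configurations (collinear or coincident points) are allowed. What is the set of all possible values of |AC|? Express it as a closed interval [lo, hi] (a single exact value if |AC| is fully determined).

|AB| ∈ [20, 28]
|BC| ∈ {47}
|AC| ∈ [19, 75]

|AC| ∈ [19, 75]  (≈ [19.0000, 75.0000])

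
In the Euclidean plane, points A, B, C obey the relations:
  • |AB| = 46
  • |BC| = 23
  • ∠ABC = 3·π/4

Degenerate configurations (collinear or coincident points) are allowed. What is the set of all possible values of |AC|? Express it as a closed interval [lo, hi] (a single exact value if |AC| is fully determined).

|AC| = 23·√(2·√(2) + 5)  (≈ 64.3525)

|AB| ∈ {46}
|BC| ∈ {23}
|AC| ∈ {23·√(2·√(2) + 5)}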